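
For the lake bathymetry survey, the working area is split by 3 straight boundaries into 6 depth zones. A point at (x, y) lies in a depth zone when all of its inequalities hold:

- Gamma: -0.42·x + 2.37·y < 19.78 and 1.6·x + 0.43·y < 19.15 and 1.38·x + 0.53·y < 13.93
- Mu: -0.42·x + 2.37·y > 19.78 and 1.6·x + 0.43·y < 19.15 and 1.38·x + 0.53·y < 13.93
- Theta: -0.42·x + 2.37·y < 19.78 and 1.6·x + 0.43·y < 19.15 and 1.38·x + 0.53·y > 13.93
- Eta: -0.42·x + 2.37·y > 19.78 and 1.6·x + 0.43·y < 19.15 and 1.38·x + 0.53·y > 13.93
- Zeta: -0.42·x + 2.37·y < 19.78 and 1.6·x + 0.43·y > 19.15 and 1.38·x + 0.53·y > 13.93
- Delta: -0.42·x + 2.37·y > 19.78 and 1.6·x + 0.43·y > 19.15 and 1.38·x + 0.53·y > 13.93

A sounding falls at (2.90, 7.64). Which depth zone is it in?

Gamma

-0.42·2.90 + 2.37·7.64 = 16.889, which is < 19.78
1.6·2.90 + 0.43·7.64 = 7.925, which is < 19.15
1.38·2.90 + 0.53·7.64 = 8.051, which is < 13.93
This sign pattern matches Gamma.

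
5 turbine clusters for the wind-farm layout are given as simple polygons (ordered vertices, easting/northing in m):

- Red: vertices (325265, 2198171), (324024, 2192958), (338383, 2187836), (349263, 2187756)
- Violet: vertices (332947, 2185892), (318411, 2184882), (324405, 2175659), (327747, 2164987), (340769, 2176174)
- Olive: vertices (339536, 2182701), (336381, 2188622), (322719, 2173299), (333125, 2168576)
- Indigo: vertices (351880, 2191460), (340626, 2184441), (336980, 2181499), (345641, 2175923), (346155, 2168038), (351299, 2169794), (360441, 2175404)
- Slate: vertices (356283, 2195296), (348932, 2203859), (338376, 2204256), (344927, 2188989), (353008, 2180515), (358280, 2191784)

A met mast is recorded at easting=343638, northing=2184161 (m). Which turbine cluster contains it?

Indigo

Cast a ray rightward from (343638, 2184161). For each polygon, the edges (by vertex number in listed order) whose endpoints lie on opposite sides of northing = 2184161, where each meets that height, and whether that is right or left of the point:
Red: no edge straddles that height → 0 crossings.
Violet: 2–3 at easting≈318879.6 (left), 5–1 at easting≈334340.3 (left) → 0 crossings.
Olive: 1–2 at easting≈338758.0 (left), 2–3 at easting≈332403.6 (left) → 0 crossings.
Indigo: 2–3 at easting≈340279.0 (left), 7–1 at easting≈355771.8 (right) → 1 crossing.
Slate: 4–5 at easting≈349531.1 (right), 5–6 at easting≈354713.7 (right) → 2 crossings.
Only Indigo has an odd count, so the point is inside Indigo.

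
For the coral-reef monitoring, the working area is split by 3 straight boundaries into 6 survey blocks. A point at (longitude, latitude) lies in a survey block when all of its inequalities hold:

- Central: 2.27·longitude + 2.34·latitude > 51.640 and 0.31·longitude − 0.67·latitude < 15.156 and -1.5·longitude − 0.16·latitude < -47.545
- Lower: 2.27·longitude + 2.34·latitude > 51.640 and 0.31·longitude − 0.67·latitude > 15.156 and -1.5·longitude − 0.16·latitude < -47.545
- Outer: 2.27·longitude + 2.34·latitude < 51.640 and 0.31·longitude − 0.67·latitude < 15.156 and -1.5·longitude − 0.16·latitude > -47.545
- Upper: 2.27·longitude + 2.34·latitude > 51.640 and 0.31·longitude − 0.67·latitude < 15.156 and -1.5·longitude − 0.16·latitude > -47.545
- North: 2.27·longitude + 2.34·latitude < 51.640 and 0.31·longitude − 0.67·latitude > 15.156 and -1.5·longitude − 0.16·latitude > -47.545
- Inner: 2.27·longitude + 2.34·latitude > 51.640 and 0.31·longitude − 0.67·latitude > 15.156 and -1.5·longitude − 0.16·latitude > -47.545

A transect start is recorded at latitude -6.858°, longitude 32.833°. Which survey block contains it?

Central

2.27·32.833 + 2.34·-6.858 = 58.483, which is > 51.640
0.31·32.833 − 0.67·-6.858 = 14.773, which is < 15.156
-1.5·32.833 − 0.16·-6.858 = -48.152, which is < -47.545
This sign pattern matches Central.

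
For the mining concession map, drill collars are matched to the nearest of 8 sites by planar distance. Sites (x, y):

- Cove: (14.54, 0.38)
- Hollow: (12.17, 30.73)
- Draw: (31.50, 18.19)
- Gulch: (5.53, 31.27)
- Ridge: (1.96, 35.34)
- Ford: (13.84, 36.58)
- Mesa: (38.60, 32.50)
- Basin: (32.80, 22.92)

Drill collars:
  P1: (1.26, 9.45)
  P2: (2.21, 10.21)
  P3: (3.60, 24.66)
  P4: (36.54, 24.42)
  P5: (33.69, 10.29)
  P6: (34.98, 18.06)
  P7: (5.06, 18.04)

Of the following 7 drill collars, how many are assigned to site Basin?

P1 → Cove
P2 → Cove
P3 → Gulch
P4 → Basin
P5 → Draw
P6 → Draw
P7 → Gulch
1 of the 7 goes to Basin.

1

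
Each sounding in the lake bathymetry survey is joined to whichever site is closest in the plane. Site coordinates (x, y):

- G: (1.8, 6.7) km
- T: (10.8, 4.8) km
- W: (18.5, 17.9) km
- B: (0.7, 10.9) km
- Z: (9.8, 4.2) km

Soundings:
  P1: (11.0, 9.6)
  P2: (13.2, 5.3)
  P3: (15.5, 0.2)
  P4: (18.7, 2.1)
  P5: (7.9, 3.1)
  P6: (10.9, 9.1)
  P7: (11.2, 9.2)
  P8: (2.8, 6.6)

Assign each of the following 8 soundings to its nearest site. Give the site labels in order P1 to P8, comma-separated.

T, T, T, T, Z, T, T, G

P1 → T (d²=23.08)
P2 → T (d²=6.01)
P3 → T (d²=43.25)
P4 → T (d²=69.70)
P5 → Z (d²=4.82)
P6 → T (d²=18.50)
P7 → T (d²=19.52)
P8 → G (d²=1.01)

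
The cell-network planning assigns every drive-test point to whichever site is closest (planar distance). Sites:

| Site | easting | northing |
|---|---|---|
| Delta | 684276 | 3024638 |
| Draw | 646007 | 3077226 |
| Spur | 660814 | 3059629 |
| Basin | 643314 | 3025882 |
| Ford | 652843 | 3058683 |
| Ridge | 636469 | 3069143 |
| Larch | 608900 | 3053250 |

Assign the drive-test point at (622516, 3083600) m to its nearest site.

Squared distances to each site:
Delta: 7290815044.000; Draw: 592454957.000; Spur: 2041345645.000; Basin: 3763924328.000; Ford: 1540583818.000; Ridge: 403691058.000; Larch: 1106517956.000.
Minimum at Ridge.

Ridge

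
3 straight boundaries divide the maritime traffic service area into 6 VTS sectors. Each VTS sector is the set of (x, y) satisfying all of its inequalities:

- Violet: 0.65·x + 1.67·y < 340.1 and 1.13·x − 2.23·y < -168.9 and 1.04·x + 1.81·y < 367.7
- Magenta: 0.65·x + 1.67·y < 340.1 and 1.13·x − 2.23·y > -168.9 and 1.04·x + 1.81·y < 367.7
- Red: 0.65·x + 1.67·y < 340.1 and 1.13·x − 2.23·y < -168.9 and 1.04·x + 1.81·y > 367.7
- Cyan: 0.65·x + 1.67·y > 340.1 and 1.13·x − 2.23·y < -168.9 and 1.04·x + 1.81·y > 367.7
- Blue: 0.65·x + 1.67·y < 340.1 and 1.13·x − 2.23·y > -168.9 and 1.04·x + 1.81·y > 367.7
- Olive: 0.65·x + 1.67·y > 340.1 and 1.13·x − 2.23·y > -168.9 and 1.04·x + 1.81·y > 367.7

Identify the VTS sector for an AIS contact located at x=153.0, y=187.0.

0.65·153.0 + 1.67·187.0 = 411.740, which is > 340.1
1.13·153.0 − 2.23·187.0 = -244.120, which is < -168.9
1.04·153.0 + 1.81·187.0 = 497.590, which is > 367.7
This sign pattern matches Cyan.

Cyan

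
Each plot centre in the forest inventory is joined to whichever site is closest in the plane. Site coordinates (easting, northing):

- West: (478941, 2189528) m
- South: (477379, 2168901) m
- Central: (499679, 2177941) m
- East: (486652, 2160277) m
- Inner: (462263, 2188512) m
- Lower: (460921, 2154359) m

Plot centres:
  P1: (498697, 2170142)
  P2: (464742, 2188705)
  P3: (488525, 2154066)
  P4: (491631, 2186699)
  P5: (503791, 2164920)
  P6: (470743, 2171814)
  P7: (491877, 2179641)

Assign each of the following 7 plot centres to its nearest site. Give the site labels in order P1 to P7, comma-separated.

Central, Inner, East, Central, Central, South, Central

P1 → Central (d²=61788725.00)
P2 → Inner (d²=6182690.00)
P3 → East (d²=42084650.00)
P4 → Central (d²=141472868.00)
P5 → Central (d²=186454985.00)
P6 → South (d²=52522065.00)
P7 → Central (d²=63761204.00)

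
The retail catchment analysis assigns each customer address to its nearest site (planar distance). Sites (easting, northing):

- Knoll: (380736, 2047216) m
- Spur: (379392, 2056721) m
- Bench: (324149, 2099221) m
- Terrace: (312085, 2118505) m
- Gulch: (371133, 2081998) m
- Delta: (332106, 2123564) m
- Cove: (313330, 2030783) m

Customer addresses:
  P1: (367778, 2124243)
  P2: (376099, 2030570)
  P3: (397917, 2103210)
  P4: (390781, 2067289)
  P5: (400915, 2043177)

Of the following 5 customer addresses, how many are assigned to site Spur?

1

P1 → Delta
P2 → Knoll
P3 → Gulch
P4 → Spur
P5 → Knoll
1 of the 5 goes to Spur.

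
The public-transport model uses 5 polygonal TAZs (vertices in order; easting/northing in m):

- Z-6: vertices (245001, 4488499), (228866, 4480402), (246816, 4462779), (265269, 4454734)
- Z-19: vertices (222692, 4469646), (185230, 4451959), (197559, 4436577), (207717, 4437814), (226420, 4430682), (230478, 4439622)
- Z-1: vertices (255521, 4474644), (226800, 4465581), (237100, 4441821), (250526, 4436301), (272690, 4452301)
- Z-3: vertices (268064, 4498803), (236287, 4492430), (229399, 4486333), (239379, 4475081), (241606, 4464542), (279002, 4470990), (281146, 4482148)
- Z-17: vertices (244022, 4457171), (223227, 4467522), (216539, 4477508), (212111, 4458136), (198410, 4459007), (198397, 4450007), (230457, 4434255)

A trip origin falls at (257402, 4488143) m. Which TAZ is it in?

Cast a ray rightward from (257402, 4488143). For each polygon, the edges (by vertex number in listed order) whose endpoints lie on opposite sides of northing = 4488143, where each meets that height, and whether that is right or left of the point:
Z-6: 1–2 at easting≈244291.6 (left), 4–1 at easting≈245214.7 (left) → 0 crossings.
Z-19: no edge straddles that height → 0 crossings.
Z-1: no edge straddles that height → 0 crossings.
Z-3: 2–3 at easting≈231443.8 (left), 7–1 at easting≈276437.1 (right) → 1 crossing.
Z-17: no edge straddles that height → 0 crossings.
Only Z-3 has an odd count, so the point is inside Z-3.

Z-3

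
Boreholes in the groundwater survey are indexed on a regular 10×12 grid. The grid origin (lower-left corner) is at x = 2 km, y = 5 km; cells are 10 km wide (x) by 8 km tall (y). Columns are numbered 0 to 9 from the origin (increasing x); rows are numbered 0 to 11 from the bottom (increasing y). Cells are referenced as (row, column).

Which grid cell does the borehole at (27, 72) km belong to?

Column index: ⌊(27 − 2) / 10⌋ = ⌊2.500⌋ = 2
Row offset from origin: ⌊(72 − 5) / 8⌋ = ⌊8.375⌋ = 8 → row 8

(8, 2)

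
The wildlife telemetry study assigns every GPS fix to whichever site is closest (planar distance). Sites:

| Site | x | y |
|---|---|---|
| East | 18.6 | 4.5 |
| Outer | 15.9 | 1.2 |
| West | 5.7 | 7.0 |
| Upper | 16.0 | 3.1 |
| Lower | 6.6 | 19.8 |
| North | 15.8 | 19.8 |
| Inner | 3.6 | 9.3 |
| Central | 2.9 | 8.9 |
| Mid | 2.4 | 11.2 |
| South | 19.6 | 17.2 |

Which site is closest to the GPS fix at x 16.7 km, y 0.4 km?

Squared distances to each site:
East: 20.420; Outer: 1.280; West: 164.560; Upper: 7.780; Lower: 478.370; North: 377.170; Inner: 250.820; Central: 262.690; Mid: 321.130; South: 290.650.
Minimum at Outer.

Outer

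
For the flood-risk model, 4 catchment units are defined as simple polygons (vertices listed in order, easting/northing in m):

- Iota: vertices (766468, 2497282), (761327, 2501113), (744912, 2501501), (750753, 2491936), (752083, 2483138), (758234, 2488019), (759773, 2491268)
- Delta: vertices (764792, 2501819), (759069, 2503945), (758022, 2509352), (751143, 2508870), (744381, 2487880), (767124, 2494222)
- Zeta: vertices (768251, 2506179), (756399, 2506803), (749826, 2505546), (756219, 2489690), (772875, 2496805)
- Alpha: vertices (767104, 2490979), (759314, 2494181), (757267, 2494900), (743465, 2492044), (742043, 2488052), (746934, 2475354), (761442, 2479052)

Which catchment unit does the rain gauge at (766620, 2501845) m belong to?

Cast a ray rightward from (766620, 2501845). For each polygon, the edges (by vertex number in listed order) whose endpoints lie on opposite sides of northing = 2501845, where each meets that height, and whether that is right or left of the point:
Iota: no edge straddles that height → 0 crossings.
Delta: 1–2 at easting≈764722.0 (left), 4–5 at easting≈748879.9 (left) → 0 crossings.
Zeta: 3–4 at easting≈751318.2 (left), 5–1 at easting≈770388.9 (right) → 1 crossing.
Alpha: no edge straddles that height → 0 crossings.
Only Zeta has an odd count, so the point is inside Zeta.

Zeta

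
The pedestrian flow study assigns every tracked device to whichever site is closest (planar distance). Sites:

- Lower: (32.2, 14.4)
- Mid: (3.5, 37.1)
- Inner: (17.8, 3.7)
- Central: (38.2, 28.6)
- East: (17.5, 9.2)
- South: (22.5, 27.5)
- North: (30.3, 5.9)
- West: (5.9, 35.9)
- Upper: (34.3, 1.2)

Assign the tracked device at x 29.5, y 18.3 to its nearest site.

Lower

Squared distances to each site:
Lower: 22.500; Mid: 1029.440; Inner: 350.050; Central: 181.780; East: 226.810; South: 133.640; North: 154.400; West: 866.720; Upper: 315.450.
Minimum at Lower.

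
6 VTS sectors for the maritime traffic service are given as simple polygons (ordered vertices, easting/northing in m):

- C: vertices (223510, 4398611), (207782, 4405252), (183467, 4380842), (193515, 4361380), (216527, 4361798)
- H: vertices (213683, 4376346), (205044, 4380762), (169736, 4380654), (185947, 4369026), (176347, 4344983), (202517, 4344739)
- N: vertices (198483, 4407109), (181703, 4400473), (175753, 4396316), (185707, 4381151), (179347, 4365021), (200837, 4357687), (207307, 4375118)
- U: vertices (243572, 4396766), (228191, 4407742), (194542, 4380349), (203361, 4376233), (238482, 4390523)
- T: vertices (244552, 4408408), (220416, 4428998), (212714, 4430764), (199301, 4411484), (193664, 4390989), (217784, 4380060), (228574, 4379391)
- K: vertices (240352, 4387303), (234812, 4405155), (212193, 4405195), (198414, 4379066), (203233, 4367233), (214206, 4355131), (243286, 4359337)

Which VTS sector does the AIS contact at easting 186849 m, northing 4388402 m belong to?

N

Cast a ray rightward from (186849, 4388402). For each polygon, the edges (by vertex number in listed order) whose endpoints lie on opposite sides of northing = 4388402, where each meets that height, and whether that is right or left of the point:
C: 2–3 at easting≈190997.6 (right), 5–1 at easting≈221573.5 (right) → 2 crossings.
H: no edge straddles that height → 0 crossings.
N: 3–4 at easting≈180947.6 (left), 7–1 at easting≈203642.9 (right) → 1 crossing.
U: 2–3 at easting≈204434.1 (right), 4–5 at easting≈233269.1 (right) → 2 crossings.
T: 5–6 at easting≈199373.4 (right), 7–1 at easting≈233535.8 (right) → 2 crossings.
K: 1–2 at easting≈240010.9 (right), 3–4 at easting≈203337.3 (right) → 2 crossings.
Only N has an odd count, so the point is inside N.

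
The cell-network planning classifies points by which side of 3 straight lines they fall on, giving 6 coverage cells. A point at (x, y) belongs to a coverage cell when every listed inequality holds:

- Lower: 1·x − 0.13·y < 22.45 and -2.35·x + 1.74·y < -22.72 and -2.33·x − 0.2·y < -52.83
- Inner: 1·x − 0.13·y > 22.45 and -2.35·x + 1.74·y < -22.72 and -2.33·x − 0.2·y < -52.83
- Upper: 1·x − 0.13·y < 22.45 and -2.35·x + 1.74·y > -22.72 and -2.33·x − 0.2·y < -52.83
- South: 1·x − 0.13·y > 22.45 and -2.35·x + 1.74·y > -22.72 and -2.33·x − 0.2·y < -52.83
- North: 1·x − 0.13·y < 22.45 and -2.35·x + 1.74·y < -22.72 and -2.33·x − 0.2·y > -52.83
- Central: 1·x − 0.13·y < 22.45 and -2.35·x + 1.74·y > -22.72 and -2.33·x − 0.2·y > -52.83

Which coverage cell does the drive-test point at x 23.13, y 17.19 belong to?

Lower

1·23.13 − 0.13·17.19 = 20.895, which is < 22.45
-2.35·23.13 + 1.74·17.19 = -24.445, which is < -22.72
-2.33·23.13 − 0.2·17.19 = -57.331, which is < -52.83
This sign pattern matches Lower.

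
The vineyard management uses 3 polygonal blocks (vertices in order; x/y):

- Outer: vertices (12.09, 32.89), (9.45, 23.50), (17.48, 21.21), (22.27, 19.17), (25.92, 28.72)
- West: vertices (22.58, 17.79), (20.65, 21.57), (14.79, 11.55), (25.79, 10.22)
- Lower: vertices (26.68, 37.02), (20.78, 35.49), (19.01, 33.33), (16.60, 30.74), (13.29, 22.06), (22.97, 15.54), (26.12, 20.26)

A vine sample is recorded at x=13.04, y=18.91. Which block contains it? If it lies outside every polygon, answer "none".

Cast a ray rightward from (13.04, 18.91). For each polygon, the edges (by vertex number in listed order) whose endpoints lie on opposite sides of y = 18.91, where each meets that height, and whether that is right or left of the point:
Outer: no edge straddles that height → 0 crossings.
West: 1–2 at x≈22.008 (right), 2–3 at x≈19.094 (right) → 2 crossings.
Lower: 5–6 at x≈17.967 (right), 6–7 at x≈25.219 (right) → 2 crossings.
All counts are even, so the point lies outside every listed polygon.

none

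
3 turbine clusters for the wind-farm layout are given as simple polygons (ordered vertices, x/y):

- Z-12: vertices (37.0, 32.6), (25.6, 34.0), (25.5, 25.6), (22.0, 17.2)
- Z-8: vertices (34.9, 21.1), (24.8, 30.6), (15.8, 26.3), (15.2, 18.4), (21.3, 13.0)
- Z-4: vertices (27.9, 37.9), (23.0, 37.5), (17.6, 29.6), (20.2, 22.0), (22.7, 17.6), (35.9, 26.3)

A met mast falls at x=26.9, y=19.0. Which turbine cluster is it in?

Z-8

Cast a ray rightward from (26.9, 19.0). For each polygon, the edges (by vertex number in listed order) whose endpoints lie on opposite sides of y = 19.0, where each meets that height, and whether that is right or left of the point:
Z-12: 3–4 at x≈22.75 (left), 4–1 at x≈23.75 (left) → 0 crossings.
Z-8: 3–4 at x≈15.25 (left), 5–1 at x≈31.37 (right) → 1 crossing.
Z-4: 4–5 at x≈21.90 (left), 5–6 at x≈24.82 (left) → 0 crossings.
Only Z-8 has an odd count, so the point is inside Z-8.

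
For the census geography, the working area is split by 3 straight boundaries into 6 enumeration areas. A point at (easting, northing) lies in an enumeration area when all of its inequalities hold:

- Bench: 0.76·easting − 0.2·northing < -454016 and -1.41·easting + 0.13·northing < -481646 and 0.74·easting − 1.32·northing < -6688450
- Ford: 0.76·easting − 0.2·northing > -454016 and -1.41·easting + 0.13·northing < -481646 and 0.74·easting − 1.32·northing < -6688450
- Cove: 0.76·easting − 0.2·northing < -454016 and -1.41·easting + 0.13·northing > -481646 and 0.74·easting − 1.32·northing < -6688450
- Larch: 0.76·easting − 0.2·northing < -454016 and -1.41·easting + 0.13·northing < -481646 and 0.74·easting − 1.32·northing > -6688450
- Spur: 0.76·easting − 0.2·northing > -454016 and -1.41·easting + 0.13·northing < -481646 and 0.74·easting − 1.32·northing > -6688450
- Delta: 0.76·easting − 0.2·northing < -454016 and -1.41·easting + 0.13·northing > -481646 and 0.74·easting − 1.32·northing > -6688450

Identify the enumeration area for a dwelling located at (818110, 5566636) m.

Cove

0.76·818110 − 0.2·5566636 = -491563.600, which is < -454016
-1.41·818110 + 0.13·5566636 = -429872.420, which is > -481646
0.74·818110 − 1.32·5566636 = -6742558.120, which is < -6688450
This sign pattern matches Cove.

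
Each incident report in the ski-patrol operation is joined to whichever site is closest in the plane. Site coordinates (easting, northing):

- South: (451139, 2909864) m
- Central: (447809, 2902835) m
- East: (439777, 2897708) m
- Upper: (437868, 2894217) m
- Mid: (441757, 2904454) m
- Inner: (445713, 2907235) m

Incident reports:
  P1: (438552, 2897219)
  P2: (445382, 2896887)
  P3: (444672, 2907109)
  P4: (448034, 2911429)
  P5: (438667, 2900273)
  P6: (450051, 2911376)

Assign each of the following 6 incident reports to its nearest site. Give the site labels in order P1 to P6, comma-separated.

East, East, Inner, South, East, South

P1 → East (d²=1739746.00)
P2 → East (d²=32090066.00)
P3 → Inner (d²=1099557.00)
P4 → South (d²=12090250.00)
P5 → East (d²=7811325.00)
P6 → South (d²=3469888.00)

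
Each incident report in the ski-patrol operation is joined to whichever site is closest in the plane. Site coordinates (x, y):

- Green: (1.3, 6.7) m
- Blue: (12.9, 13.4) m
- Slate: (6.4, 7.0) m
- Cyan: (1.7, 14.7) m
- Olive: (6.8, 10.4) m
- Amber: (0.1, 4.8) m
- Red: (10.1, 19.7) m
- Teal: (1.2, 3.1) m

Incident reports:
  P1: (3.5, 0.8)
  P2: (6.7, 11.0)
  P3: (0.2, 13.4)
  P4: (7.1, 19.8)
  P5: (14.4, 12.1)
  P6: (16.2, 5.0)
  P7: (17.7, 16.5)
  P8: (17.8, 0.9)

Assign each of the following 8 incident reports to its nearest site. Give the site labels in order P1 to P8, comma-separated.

P1 → Teal (d²=10.58)
P2 → Olive (d²=0.37)
P3 → Cyan (d²=3.94)
P4 → Red (d²=9.01)
P5 → Blue (d²=3.94)
P6 → Blue (d²=81.45)
P7 → Blue (d²=32.65)
P8 → Slate (d²=167.17)

Teal, Olive, Cyan, Red, Blue, Blue, Blue, Slate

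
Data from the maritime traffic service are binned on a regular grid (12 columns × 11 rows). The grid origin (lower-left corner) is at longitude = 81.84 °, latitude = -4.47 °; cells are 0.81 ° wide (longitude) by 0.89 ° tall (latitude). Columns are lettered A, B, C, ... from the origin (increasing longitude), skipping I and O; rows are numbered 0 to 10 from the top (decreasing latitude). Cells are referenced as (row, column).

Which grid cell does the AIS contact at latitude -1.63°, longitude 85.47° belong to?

Column index: ⌊(85.47 − 81.84) / 0.81⌋ = ⌊4.481⌋ = 4 → column E
Row offset from origin: ⌊(-1.63 − -4.47) / 0.89⌋ = ⌊3.191⌋ = 3 → row 7 (counted from top)

(7, E)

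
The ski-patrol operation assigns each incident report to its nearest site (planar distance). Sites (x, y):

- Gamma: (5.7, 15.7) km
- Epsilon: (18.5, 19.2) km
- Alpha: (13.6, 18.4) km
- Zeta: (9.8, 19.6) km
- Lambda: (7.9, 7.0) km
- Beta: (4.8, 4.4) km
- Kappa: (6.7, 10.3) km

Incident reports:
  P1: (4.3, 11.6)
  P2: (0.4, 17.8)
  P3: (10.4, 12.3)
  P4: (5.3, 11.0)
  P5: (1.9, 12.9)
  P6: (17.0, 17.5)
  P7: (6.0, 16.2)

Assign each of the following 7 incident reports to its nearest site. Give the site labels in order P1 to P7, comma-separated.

Kappa, Gamma, Kappa, Kappa, Gamma, Epsilon, Gamma

P1 → Kappa (d²=7.45)
P2 → Gamma (d²=32.50)
P3 → Kappa (d²=17.69)
P4 → Kappa (d²=2.45)
P5 → Gamma (d²=22.28)
P6 → Epsilon (d²=5.14)
P7 → Gamma (d²=0.34)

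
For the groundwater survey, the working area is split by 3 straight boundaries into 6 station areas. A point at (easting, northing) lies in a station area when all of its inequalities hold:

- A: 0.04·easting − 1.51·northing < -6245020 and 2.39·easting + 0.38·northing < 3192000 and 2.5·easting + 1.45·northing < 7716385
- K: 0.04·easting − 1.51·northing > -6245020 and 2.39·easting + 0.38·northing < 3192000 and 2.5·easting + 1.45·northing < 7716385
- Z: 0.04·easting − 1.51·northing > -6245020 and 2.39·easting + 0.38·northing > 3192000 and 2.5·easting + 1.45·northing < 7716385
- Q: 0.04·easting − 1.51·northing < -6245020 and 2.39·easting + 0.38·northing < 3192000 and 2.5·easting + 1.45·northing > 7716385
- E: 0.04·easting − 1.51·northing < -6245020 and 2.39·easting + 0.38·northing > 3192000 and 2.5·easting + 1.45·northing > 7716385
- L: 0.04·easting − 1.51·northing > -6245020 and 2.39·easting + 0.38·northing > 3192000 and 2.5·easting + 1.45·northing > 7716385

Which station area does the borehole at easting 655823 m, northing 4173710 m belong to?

0.04·655823 − 1.51·4173710 = -6276069.180, which is < -6245020
2.39·655823 + 0.38·4173710 = 3153426.770, which is < 3192000
2.5·655823 + 1.45·4173710 = 7691437.000, which is < 7716385
This sign pattern matches A.

A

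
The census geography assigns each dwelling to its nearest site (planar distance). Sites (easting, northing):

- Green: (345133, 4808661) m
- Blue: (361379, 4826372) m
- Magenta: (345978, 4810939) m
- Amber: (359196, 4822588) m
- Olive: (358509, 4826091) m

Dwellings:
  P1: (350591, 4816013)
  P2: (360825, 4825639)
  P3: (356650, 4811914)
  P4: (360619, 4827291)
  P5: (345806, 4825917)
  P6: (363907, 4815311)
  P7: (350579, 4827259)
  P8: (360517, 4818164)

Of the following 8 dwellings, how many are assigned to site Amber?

2

P1 → Magenta
P2 → Blue
P3 → Magenta
P4 → Blue
P5 → Olive
P6 → Amber
P7 → Olive
P8 → Amber
2 of the 8 go to Amber.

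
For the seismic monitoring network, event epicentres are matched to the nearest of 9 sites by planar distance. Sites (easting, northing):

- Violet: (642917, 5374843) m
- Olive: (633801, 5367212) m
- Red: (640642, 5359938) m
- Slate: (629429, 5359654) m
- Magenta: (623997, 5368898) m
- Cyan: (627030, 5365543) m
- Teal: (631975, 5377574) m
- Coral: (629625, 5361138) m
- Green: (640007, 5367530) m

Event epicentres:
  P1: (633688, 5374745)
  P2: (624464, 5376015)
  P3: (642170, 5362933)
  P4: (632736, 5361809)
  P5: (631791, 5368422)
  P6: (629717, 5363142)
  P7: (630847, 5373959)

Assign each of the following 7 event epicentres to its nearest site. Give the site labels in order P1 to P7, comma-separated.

Teal, Magenta, Red, Coral, Olive, Coral, Teal

P1 → Teal (d²=10937610.00)
P2 → Magenta (d²=50869778.00)
P3 → Red (d²=11304809.00)
P4 → Coral (d²=10128562.00)
P5 → Olive (d²=5504200.00)
P6 → Coral (d²=4024480.00)
P7 → Teal (d²=14340609.00)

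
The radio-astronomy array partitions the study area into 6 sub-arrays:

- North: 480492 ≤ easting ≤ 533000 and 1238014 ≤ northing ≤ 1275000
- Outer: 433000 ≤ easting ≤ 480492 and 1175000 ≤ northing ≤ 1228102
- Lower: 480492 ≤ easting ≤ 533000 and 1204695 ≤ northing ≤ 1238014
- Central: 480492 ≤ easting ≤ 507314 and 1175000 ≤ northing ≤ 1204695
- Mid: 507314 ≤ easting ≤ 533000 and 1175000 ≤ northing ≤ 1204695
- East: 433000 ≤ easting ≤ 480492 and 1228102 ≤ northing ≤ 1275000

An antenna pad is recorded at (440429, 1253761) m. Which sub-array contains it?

East

The point has easting = 440429 and northing = 1253761.
Only East satisfies 433000 ≤ easting ≤ 480492 and 1228102 ≤ northing ≤ 1275000.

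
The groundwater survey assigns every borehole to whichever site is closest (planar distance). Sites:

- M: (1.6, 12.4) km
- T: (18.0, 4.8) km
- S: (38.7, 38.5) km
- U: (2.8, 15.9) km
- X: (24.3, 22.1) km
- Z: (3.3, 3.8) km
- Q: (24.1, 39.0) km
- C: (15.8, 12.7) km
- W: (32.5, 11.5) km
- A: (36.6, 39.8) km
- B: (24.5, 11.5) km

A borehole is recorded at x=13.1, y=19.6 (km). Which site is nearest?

C

Squared distances to each site:
M: 184.090; T: 243.050; S: 1012.570; U: 119.780; X: 131.690; Z: 345.680; Q: 497.360; C: 54.900; W: 441.970; A: 960.290; B: 195.570.
Minimum at C.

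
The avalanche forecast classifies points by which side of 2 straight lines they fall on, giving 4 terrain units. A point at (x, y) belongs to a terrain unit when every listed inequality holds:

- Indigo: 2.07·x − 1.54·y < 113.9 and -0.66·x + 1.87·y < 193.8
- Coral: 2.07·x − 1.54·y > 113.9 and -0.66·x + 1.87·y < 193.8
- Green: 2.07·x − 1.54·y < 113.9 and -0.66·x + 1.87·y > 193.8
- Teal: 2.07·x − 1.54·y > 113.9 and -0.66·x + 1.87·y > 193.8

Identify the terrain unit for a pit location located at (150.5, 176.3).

2.07·150.5 − 1.54·176.3 = 40.033, which is < 113.9
-0.66·150.5 + 1.87·176.3 = 230.351, which is > 193.8
This sign pattern matches Green.

Green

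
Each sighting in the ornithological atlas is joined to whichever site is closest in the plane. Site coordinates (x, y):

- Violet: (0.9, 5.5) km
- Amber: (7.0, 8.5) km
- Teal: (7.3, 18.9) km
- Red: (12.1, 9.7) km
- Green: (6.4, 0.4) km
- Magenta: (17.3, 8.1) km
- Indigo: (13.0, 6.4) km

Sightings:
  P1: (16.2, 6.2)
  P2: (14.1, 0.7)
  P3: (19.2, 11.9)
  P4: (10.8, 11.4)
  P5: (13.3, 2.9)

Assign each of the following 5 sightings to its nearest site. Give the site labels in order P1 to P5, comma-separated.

P1 → Magenta (d²=4.82)
P2 → Indigo (d²=33.70)
P3 → Magenta (d²=18.05)
P4 → Red (d²=4.58)
P5 → Indigo (d²=12.34)

Magenta, Indigo, Magenta, Red, Indigo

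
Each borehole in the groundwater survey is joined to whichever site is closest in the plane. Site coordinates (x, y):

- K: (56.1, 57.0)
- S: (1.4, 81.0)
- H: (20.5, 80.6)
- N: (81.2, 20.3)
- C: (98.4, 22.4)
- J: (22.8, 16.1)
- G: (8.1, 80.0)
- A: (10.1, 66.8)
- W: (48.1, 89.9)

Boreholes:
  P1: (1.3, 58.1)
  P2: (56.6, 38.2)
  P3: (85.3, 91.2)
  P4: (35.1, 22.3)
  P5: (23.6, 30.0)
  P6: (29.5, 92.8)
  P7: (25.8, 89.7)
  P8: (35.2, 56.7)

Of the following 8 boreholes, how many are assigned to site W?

1

P1 → A
P2 → K
P3 → W
P4 → J
P5 → J
P6 → H
P7 → H
P8 → K
1 of the 8 goes to W.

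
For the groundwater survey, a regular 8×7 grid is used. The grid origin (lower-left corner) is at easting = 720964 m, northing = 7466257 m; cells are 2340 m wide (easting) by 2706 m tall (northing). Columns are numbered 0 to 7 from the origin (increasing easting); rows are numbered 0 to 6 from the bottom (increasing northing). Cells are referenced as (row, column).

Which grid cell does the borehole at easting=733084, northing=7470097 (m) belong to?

(1, 5)

Column index: ⌊(733084 − 720964) / 2340⌋ = ⌊5.179⌋ = 5
Row offset from origin: ⌊(7470097 − 7466257) / 2706⌋ = ⌊1.419⌋ = 1 → row 1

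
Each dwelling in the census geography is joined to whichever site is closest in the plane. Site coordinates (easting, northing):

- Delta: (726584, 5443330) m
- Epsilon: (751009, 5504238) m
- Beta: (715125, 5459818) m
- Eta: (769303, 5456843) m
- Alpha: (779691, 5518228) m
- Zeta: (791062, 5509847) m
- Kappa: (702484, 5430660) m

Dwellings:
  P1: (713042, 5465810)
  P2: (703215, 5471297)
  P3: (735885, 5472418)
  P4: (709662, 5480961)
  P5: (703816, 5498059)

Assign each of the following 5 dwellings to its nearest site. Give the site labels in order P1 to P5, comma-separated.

Beta, Beta, Beta, Beta, Beta

P1 → Beta (d²=40242953.00)
P2 → Beta (d²=273615541.00)
P3 → Beta (d²=589737600.00)
P4 → Beta (d²=476870818.00)
P5 → Beta (d²=1590267562.00)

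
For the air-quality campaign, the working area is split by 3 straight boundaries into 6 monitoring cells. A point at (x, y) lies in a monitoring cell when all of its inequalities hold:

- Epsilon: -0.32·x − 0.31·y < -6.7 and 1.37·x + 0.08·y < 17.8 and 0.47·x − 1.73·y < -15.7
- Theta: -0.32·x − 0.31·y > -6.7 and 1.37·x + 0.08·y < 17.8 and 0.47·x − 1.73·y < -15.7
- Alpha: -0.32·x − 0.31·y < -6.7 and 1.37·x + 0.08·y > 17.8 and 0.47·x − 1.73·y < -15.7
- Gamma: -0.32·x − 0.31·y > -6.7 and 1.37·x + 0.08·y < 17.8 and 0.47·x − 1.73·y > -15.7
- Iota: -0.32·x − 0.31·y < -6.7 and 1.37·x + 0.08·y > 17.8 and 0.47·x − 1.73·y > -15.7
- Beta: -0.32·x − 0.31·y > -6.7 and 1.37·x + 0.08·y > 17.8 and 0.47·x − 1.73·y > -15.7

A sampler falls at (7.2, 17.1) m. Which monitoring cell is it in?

-0.32·7.2 − 0.31·17.1 = -7.605, which is < -6.7
1.37·7.2 + 0.08·17.1 = 11.232, which is < 17.8
0.47·7.2 − 1.73·17.1 = -26.199, which is < -15.7
This sign pattern matches Epsilon.

Epsilon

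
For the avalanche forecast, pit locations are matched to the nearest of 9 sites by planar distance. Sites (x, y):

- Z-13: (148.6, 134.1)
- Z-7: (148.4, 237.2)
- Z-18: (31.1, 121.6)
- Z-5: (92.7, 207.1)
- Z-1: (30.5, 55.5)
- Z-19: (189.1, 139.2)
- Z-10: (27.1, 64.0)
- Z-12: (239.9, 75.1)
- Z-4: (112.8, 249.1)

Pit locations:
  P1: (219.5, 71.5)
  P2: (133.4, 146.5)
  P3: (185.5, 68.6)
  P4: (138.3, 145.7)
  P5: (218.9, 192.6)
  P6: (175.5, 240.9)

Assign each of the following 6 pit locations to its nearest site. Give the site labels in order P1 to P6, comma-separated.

Z-12, Z-13, Z-12, Z-13, Z-19, Z-7

P1 → Z-12 (d²=429.12)
P2 → Z-13 (d²=384.80)
P3 → Z-12 (d²=3001.61)
P4 → Z-13 (d²=240.65)
P5 → Z-19 (d²=3739.60)
P6 → Z-7 (d²=748.10)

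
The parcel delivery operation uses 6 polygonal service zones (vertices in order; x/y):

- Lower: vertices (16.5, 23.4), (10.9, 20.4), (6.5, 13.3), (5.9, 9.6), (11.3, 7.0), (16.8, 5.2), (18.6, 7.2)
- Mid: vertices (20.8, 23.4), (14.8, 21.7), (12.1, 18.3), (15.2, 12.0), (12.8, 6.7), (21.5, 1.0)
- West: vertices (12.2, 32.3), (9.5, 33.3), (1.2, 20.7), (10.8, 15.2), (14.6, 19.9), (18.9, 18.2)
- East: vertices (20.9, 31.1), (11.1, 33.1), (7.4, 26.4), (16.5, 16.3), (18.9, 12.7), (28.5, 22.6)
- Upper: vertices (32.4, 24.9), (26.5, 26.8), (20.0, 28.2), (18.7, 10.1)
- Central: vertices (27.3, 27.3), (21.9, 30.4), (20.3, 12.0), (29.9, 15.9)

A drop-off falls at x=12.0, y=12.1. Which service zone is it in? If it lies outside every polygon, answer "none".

Lower

Cast a ray rightward from (12.0, 12.1). For each polygon, the edges (by vertex number in listed order) whose endpoints lie on opposite sides of y = 12.1, where each meets that height, and whether that is right or left of the point:
Lower: 3–4 at x≈6.31 (left), 7–1 at x≈17.96 (right) → 1 crossing.
Mid: 3–4 at x≈15.15 (right), 6–1 at x≈21.15 (right) → 2 crossings.
West: no edge straddles that height → 0 crossings.
East: no edge straddles that height → 0 crossings.
Upper: 3–4 at x≈18.84 (right), 4–1 at x≈20.55 (right) → 2 crossings.
Central: 2–3 at x≈20.31 (right), 3–4 at x≈20.55 (right) → 2 crossings.
Only Lower has an odd count, so the point is inside Lower.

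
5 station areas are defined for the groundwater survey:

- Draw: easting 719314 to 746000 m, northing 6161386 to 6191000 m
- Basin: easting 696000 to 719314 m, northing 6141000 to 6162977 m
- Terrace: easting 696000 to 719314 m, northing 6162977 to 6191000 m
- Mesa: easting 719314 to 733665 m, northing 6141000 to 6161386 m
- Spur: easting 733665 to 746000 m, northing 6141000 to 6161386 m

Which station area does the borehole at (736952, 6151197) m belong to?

The point has easting = 736952 and northing = 6151197.
Only Spur satisfies 733665 ≤ easting ≤ 746000 and 6141000 ≤ northing ≤ 6161386.

Spur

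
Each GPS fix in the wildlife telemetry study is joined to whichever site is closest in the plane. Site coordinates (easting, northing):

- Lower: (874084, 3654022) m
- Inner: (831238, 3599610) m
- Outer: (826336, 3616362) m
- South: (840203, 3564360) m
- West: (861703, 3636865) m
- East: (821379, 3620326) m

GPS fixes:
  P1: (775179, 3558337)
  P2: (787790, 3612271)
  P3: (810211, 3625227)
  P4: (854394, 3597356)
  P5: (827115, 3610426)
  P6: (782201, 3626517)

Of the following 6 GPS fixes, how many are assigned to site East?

3

P1 → South
P2 → East
P3 → East
P4 → Inner
P5 → Outer
P6 → East
3 of the 6 go to East.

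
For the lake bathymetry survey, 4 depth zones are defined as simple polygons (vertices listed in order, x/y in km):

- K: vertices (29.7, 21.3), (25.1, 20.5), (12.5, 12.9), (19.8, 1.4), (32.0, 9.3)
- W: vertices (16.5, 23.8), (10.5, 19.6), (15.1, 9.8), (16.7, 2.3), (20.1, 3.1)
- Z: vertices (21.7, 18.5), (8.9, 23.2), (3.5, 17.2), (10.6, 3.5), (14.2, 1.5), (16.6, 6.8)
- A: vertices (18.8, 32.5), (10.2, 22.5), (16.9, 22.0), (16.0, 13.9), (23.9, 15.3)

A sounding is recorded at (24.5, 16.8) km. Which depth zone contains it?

Cast a ray rightward from (24.5, 16.8). For each polygon, the edges (by vertex number in listed order) whose endpoints lie on opposite sides of y = 16.8, where each meets that height, and whether that is right or left of the point:
K: 2–3 at x≈18.97 (left), 5–1 at x≈30.56 (right) → 1 crossing.
W: 2–3 at x≈11.81 (left), 5–1 at x≈17.72 (left) → 0 crossings.
Z: 3–4 at x≈3.71 (left), 6–1 at x≈20.96 (left) → 0 crossings.
A: 3–4 at x≈16.32 (left), 5–1 at x≈23.46 (left) → 0 crossings.
Only K has an odd count, so the point is inside K.

K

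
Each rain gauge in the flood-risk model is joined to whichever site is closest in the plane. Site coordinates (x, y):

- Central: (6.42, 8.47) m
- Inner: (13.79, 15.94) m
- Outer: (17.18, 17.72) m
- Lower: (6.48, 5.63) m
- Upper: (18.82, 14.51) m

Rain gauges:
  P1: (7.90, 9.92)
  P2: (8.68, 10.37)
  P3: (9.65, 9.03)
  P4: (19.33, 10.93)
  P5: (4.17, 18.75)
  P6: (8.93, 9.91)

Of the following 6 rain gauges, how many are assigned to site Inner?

P1 → Central
P2 → Central
P3 → Central
P4 → Upper
P5 → Inner
P6 → Central
1 of the 6 goes to Inner.

1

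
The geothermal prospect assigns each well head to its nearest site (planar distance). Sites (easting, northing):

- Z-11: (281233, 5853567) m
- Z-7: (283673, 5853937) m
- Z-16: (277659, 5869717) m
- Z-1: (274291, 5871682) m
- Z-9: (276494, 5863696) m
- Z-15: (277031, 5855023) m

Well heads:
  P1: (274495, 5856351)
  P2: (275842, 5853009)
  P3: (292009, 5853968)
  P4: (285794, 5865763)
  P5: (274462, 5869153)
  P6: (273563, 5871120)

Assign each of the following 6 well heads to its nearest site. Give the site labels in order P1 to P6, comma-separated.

P1 → Z-15 (d²=8194880.00)
P2 → Z-15 (d²=5469917.00)
P3 → Z-7 (d²=69489857.00)
P4 → Z-16 (d²=81812341.00)
P5 → Z-1 (d²=6425082.00)
P6 → Z-1 (d²=845828.00)

Z-15, Z-15, Z-7, Z-16, Z-1, Z-1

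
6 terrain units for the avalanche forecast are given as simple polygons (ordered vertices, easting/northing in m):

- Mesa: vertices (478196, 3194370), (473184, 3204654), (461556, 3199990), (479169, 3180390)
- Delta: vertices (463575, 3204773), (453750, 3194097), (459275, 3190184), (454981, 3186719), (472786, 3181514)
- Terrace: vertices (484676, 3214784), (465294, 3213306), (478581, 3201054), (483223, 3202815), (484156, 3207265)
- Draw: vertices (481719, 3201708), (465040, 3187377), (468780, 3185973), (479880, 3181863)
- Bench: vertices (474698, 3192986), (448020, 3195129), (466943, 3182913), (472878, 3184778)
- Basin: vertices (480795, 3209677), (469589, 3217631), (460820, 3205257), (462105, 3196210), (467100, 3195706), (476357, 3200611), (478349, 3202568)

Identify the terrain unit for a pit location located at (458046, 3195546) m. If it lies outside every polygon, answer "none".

Delta

Cast a ray rightward from (458046, 3195546). For each polygon, the edges (by vertex number in listed order) whose endpoints lie on opposite sides of northing = 3195546, where each meets that height, and whether that is right or left of the point:
Mesa: 1–2 at easting≈477622.9 (right), 3–4 at easting≈465549.5 (right) → 2 crossings.
Delta: 1–2 at easting≈455083.5 (left), 5–1 at easting≈467229.1 (right) → 1 crossing.
Terrace: no edge straddles that height → 0 crossings.
Draw: 1–2 at easting≈474547.4 (right), 4–1 at easting≈481148.0 (right) → 2 crossings.
Bench: no edge straddles that height → 0 crossings.
Basin: no edge straddles that height → 0 crossings.
Only Delta has an odd count, so the point is inside Delta.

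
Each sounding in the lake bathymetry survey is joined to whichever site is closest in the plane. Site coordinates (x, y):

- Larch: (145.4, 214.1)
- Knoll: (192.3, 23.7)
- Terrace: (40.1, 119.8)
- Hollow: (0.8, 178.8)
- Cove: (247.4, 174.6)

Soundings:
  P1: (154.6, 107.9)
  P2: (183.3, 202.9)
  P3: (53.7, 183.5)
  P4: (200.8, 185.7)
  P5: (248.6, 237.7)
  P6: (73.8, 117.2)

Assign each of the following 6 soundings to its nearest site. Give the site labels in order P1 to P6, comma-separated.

Knoll, Larch, Hollow, Cove, Cove, Terrace

P1 → Knoll (d²=8510.93)
P2 → Larch (d²=1561.85)
P3 → Hollow (d²=2820.50)
P4 → Cove (d²=2294.77)
P5 → Cove (d²=3983.05)
P6 → Terrace (d²=1142.45)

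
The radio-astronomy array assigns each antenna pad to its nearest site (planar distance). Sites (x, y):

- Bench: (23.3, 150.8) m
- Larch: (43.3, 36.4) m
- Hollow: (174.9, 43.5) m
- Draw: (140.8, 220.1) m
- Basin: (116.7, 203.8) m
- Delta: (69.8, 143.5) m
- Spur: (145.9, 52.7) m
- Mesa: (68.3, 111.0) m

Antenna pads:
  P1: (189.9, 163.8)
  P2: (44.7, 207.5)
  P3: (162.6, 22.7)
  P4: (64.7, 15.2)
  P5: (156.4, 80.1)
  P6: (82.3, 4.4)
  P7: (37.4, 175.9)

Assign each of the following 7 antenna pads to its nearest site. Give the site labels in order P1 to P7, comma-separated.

P1 → Draw (d²=5580.50)
P2 → Bench (d²=3672.85)
P3 → Hollow (d²=583.93)
P4 → Larch (d²=907.40)
P5 → Spur (d²=861.01)
P6 → Larch (d²=2545.00)
P7 → Bench (d²=828.82)

Draw, Bench, Hollow, Larch, Spur, Larch, Bench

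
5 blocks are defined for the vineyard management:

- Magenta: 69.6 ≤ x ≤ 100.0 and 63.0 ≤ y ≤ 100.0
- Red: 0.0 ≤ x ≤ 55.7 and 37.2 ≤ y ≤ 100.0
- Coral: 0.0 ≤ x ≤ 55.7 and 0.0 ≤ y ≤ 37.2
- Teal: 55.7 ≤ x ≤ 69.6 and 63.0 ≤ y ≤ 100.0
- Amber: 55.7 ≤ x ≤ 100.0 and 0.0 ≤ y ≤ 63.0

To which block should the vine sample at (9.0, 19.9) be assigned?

The point has x = 9.0 and y = 19.9.
Only Coral satisfies 0.0 ≤ x ≤ 55.7 and 0.0 ≤ y ≤ 37.2.

Coral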